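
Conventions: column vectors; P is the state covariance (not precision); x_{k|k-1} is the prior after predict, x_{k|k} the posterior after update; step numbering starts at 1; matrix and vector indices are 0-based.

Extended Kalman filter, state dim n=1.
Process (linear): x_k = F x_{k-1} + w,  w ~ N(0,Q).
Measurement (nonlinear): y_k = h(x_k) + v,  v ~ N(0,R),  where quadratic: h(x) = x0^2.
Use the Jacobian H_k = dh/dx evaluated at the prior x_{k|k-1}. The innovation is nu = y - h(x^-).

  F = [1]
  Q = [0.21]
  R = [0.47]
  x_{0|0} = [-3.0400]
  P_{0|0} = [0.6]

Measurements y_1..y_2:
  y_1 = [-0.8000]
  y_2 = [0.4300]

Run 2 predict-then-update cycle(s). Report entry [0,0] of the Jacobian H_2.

step 1: x^-=[-3.0400]  P^-=[0.8100]  H_jac=[-6.0800]  S=[30.4128]  K=[-0.1619]  nu=[-10.0416]  x^+=[-1.4139]  P^+=[0.0125]
step 2: x^-=[-1.4139]  P^-=[0.2225]  H_jac=[-2.8279]  S=[2.2495]  K=[-0.2797]  nu=[-1.5692]  x^+=[-0.9750]  P^+=[0.0465]

H_jac[0,0] = -2.8279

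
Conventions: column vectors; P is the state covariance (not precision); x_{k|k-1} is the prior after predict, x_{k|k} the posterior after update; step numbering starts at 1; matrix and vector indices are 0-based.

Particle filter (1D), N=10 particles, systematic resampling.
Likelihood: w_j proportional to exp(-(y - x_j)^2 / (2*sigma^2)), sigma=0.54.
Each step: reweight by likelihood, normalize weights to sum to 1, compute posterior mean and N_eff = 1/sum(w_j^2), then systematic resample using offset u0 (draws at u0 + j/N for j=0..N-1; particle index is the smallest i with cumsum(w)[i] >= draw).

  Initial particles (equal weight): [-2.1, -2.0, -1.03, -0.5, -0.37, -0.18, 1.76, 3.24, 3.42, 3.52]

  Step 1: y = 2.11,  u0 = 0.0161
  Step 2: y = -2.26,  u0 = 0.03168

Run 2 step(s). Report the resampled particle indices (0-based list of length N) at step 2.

step 1: w=[0.0000, 0.0000, 0.0000, 0.0000, 0.0000, 0.0001, 0.8037, 0.1110, 0.0523, 0.0328]  mean=2.0685  Neff=1.5103  idx=[6, 6, 6, 6, 6, 6, 6, 6, 7, 8]
step 2: w=[0.1250, 0.1250, 0.1250, 0.1250, 0.1250, 0.1250, 0.1250, 0.1250, 0.0000, 0.0000]  mean=1.7600  Neff=8.0000  idx=[0, 1, 1, 2, 3, 4, 5, 5, 6, 7]

resampled_idx = [0, 1, 1, 2, 3, 4, 5, 5, 6, 7]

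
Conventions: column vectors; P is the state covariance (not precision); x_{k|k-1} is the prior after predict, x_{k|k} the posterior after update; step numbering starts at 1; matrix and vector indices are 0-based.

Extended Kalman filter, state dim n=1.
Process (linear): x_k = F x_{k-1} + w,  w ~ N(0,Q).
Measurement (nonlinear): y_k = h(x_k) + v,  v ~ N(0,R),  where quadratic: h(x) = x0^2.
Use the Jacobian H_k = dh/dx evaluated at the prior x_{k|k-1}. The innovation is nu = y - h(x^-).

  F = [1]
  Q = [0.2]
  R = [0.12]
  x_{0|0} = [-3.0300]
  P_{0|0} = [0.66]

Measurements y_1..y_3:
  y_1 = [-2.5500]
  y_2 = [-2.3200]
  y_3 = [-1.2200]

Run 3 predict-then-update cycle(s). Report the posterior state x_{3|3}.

step 1: x^-=[-3.0300]  P^-=[0.8600]  H_jac=[-6.0600]  S=[31.7023]  K=[-0.1644]  nu=[-11.7309]  x^+=[-1.1015]  P^+=[0.0033]
step 2: x^-=[-1.1015]  P^-=[0.2033]  H_jac=[-2.2031]  S=[1.1065]  K=[-0.4047]  nu=[-3.5334]  x^+=[0.3284]  P^+=[0.0220]
step 3: x^-=[0.3284]  P^-=[0.2220]  H_jac=[0.6567]  S=[0.2158]  K=[0.6758]  nu=[-1.3278]  x^+=[-0.5690]  P^+=[0.1235]

x_post = [-0.5690]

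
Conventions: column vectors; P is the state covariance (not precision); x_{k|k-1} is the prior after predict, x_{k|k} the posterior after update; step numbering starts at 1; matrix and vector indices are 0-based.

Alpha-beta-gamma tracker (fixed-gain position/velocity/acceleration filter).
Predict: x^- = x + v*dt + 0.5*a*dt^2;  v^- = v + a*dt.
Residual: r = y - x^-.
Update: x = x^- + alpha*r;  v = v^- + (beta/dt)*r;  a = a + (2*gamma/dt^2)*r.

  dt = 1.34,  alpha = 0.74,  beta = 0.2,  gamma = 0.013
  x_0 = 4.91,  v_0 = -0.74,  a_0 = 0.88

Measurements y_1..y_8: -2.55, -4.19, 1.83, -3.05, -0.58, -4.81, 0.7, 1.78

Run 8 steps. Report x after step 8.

step 1: x_pred=4.7085  r=-7.2585  x^+=-0.6628  v^+=-0.6442  a^+=0.7749
step 2: x_pred=-0.8303  r=-3.3597  x^+=-3.3165  v^+=-0.1072  a^+=0.7263
step 3: x_pred=-2.8081  r=4.6381  x^+=0.6241  v^+=1.5582  a^+=0.7934
step 4: x_pred=3.4244  r=-6.4744  x^+=-1.3667  v^+=1.6550  a^+=0.6997
step 5: x_pred=1.4792  r=-2.0592  x^+=-0.0446  v^+=2.2852  a^+=0.6698
step 6: x_pred=3.6190  r=-8.4290  x^+=-2.6185  v^+=1.9248  a^+=0.5478
step 7: x_pred=0.4525  r=0.2475  x^+=0.6357  v^+=2.6957  a^+=0.5514
step 8: x_pred=4.7430  r=-2.9630  x^+=2.5504  v^+=2.9924  a^+=0.5085

x_post = 2.5504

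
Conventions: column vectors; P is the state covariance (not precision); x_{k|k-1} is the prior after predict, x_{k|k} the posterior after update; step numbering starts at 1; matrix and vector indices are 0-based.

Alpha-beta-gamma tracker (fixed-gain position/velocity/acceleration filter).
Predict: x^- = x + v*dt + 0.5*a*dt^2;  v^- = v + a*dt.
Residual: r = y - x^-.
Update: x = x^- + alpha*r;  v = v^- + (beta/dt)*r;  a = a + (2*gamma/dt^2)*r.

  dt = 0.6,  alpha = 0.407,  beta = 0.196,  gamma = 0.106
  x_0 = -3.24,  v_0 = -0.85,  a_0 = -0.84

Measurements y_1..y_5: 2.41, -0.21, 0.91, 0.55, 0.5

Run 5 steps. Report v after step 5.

step 1: x_pred=-3.9012  r=6.3112  x^+=-1.3325  v^+=0.7077  a^+=2.8766
step 2: x_pred=-0.3902  r=0.1802  x^+=-0.3168  v^+=2.4925  a^+=2.9827
step 3: x_pred=1.7155  r=-0.8055  x^+=1.3877  v^+=4.0189  a^+=2.5083
step 4: x_pred=4.2505  r=-3.7005  x^+=2.7444  v^+=4.3151  a^+=0.3291
step 5: x_pred=5.3927  r=-4.8927  x^+=3.4014  v^+=2.9143  a^+=-2.5522

v_post = 2.9143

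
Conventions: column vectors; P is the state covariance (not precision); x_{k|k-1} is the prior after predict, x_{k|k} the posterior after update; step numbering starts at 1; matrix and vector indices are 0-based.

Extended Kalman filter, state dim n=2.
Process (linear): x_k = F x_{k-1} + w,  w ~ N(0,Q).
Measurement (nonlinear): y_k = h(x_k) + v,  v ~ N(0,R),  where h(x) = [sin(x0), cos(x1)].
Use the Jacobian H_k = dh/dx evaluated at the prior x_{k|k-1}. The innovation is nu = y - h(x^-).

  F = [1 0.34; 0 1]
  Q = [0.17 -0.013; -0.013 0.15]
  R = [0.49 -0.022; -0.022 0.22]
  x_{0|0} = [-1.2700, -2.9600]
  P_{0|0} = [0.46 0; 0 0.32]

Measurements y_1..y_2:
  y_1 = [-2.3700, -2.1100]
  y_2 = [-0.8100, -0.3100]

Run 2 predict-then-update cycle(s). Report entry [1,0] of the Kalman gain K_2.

step 1: x^-=[-2.2764, -2.9600]  P^-=[0.6670 0.0958; 0.0958 0.4700]  H_jac=[-0.6485 0.0000; 0.0000 0.1806]  S=[0.7705 -0.0332; -0.0332 0.2353]  K=[-0.5616 -0.0058; -0.0655 0.3514]  nu=[-1.6088, -1.1264]  x^+=[-1.3664, -3.2505]  P^+=[0.4242 0.0614; 0.0614 0.4361]
step 2: x^-=[-2.4716, -3.2505]  P^-=[0.6863 0.1967; 0.1967 0.5861]  H_jac=[-0.7838 0.0000; 0.0000 -0.1087]  S=[0.9116 -0.0052; -0.0052 0.2269]  K=[-0.5907 -0.1079; -0.1707 -0.2848]  nu=[-0.1890, 0.6841]  x^+=[-2.4337, -3.4131]  P^+=[0.3663 0.0987; 0.0987 0.5416]

K[1,0] = -0.1707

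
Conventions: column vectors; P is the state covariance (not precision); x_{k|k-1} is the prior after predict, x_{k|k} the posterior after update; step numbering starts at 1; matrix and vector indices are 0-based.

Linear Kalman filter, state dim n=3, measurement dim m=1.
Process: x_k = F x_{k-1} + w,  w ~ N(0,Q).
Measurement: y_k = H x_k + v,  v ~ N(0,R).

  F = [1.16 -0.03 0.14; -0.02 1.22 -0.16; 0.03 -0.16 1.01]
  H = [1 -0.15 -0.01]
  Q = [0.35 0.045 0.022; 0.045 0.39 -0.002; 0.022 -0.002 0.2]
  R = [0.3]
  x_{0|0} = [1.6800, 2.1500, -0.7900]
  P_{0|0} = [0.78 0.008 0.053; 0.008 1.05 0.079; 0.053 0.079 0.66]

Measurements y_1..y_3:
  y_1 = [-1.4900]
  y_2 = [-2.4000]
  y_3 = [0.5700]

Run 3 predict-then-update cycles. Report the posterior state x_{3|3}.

step 1: x^-=[1.7737, 2.7158, -1.0915]  P^-=[1.4294 -0.0111 0.2042; -0.0111 1.9391 -0.2157; 0.2042 -0.2157 0.8785]  S=[1.7718]  K=[0.8066; -0.1692; 0.1285]  nu=[-2.8672]  x^+=[-0.5390, 3.2010, -1.4601]  P^+=[0.2768 0.2307 0.0205; 0.2307 1.8884 -0.1772; 0.0205 -0.1772 0.8492]
step 2: x^-=[-0.9256, 4.1496, -2.0030]  P^-=[0.7329 0.2421 0.1512; 0.2421 3.2806 -0.7222; 0.1512 -0.7222 1.1711]  S=[1.0290]  K=[0.6755; -0.2359; 0.2408]  nu=[-0.8720]  x^+=[-1.5146, 4.3553, -2.2130]  P^+=[0.2634 0.4061 -0.0162; 0.4061 3.2233 -0.6638; -0.0162 -0.6638 1.1115]
step 3: x^-=[-2.1974, 5.6978, -2.9774]  P^-=[0.7012 0.3575 0.1440; 0.3575 5.4554 -1.6293; 0.1440 -1.6293 1.6262]  S=[1.0091]  K=[0.6403; -0.4406; 0.3688]  nu=[3.5923]  x^+=[0.1027, 4.1152, -1.6526]  P^+=[0.2875 0.6421 -0.0943; 0.6421 5.2595 -1.4653; -0.0943 -1.4653 1.4890]

x_post = [0.1027, 4.1152, -1.6526]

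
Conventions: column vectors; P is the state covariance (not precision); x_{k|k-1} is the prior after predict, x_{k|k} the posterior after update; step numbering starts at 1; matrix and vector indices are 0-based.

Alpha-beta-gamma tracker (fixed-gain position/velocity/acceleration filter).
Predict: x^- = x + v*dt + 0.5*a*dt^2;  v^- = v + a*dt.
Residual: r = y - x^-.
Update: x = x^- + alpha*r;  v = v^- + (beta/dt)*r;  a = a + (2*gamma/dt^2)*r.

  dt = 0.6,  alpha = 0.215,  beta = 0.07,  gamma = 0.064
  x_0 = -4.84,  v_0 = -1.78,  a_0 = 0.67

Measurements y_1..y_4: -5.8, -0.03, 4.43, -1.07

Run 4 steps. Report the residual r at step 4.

step 1: x_pred=-5.7874  r=-0.0126  x^+=-5.7901  v^+=-1.3795  a^+=0.6655
step 2: x_pred=-6.4980  r=6.4680  x^+=-5.1074  v^+=-0.2256  a^+=2.9653
step 3: x_pred=-4.7090  r=9.1390  x^+=-2.7441  v^+=2.6198  a^+=6.2147
step 4: x_pred=-0.0536  r=-1.0164  x^+=-0.2721  v^+=6.2300  a^+=5.8533

resid = -1.0164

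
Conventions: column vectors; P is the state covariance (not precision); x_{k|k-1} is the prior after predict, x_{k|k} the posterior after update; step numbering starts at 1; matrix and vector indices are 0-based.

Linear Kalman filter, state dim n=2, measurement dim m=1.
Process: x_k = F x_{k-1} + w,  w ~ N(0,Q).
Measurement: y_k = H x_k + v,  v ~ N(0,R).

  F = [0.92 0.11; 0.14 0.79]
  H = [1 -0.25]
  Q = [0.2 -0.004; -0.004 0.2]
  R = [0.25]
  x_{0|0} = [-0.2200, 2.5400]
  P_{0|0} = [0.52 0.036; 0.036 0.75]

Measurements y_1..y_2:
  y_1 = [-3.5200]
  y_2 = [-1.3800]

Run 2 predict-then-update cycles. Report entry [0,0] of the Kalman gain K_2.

K[0,0] = 0.6100

step 1: x^-=[0.0770, 1.9758]  P^-=[0.6565 0.1549; 0.1549 0.6862]  S=[0.8719]  K=[0.7085; -0.0191]  nu=[-3.1031]  x^+=[-2.1215, 2.0352]  P^+=[0.2188 0.1667; 0.1667 0.6859]
step 2: x^-=[-1.7279, 1.3108]  P^-=[0.4272 0.2075; 0.2075 0.6692]  S=[0.6153]  K=[0.6100; 0.0653]  nu=[0.6756]  x^+=[-1.3158, 1.3549]  P^+=[0.1983 0.1830; 0.1830 0.6666]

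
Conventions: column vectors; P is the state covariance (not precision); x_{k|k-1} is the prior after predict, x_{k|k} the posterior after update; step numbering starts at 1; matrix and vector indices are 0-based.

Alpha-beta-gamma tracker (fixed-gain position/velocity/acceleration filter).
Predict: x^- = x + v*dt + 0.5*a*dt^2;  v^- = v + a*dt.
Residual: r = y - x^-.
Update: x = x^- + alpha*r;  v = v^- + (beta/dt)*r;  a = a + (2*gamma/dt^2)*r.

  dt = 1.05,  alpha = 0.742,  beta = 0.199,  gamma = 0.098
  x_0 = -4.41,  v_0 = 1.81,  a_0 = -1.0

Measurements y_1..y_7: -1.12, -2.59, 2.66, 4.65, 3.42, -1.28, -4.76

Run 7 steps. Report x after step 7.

x_post = -3.5392

step 1: x_pred=-3.0608  r=1.9407  x^+=-1.6207  v^+=1.1278  a^+=-0.6550
step 2: x_pred=-0.7976  r=-1.7924  x^+=-2.1276  v^+=0.1004  a^+=-0.9736
step 3: x_pred=-2.5589  r=5.2189  x^+=1.3135  v^+=0.0672  a^+=-0.0458
step 4: x_pred=1.3588  r=3.2912  x^+=3.8009  v^+=0.6428  a^+=0.5393
step 5: x_pred=4.7731  r=-1.3531  x^+=3.7691  v^+=0.9526  a^+=0.2987
step 6: x_pred=4.9340  r=-6.2140  x^+=0.3232  v^+=0.0886  a^+=-0.8060
step 7: x_pred=-0.0281  r=-4.7319  x^+=-3.5392  v^+=-1.6545  a^+=-1.6472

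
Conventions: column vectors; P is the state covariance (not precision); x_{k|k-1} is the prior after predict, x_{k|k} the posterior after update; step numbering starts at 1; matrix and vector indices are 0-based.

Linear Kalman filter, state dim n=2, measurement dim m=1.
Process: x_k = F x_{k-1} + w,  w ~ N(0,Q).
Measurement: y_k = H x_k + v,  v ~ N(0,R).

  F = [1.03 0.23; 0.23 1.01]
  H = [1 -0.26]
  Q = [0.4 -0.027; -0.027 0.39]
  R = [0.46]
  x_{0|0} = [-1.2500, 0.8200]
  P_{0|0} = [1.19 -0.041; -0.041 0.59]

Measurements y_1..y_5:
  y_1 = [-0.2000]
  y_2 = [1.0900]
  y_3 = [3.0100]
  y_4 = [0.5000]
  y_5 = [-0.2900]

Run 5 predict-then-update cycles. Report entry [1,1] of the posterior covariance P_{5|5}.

P_post[1,1] = 3.0931

step 1: x^-=[-1.0989, 0.5407]  P^-=[1.6743 0.3471; 0.3471 1.0358]  S=[2.0238]  K=[0.7827; 0.0385]  nu=[1.0395]  x^+=[-0.2853, 0.5807]  P^+=[0.4345 0.2862; 0.2862 1.0328]
step 2: x^-=[-0.1603, 0.5209]  P^-=[1.0512 0.6287; 0.6287 1.5995]  S=[1.2923]  K=[0.6869; 0.1647]  nu=[1.3857]  x^+=[0.7915, 0.7491]  P^+=[0.4414 0.4825; 0.4825 1.5644]
step 3: x^-=[0.9876, 0.9387]  P^-=[1.1797 0.9685; 0.9685 2.2334]  S=[1.2870]  K=[0.7209; 0.3013]  nu=[2.2665]  x^+=[2.6215, 1.6216]  P^+=[0.5107 0.6889; 0.6889 2.1166]
step 4: x^-=[3.0732, 2.2407]  P^-=[1.3802 1.3388; 1.3388 2.8962]  S=[1.3398]  K=[0.7703; 0.4372]  nu=[-1.9906]  x^+=[1.5397, 1.3705]  P^+=[0.5851 0.8875; 0.8875 2.6401]
step 5: x^-=[1.9011, 1.7383]  P^-=[1.5809 1.6952; 1.6952 3.5264]  S=[1.3978]  K=[0.8157; 0.5568]  nu=[-1.7392]  x^+=[0.4825, 0.7700]  P^+=[0.6509 1.0603; 1.0603 3.0931]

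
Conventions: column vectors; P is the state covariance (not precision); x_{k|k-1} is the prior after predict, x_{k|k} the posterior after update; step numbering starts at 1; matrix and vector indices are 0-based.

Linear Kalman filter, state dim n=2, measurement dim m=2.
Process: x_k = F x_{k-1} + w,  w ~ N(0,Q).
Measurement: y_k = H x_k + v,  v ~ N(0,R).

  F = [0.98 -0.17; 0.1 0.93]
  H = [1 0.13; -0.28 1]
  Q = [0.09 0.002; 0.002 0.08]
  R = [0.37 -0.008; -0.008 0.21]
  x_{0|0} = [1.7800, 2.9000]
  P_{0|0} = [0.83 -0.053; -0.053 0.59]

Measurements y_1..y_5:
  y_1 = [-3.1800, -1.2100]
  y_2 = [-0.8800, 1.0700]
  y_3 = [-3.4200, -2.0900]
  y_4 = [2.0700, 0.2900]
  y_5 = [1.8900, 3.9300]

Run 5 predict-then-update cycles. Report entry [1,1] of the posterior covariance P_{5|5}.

step 1: x^-=[1.2514, 2.8750]  P^-=[0.9218 -0.0573; -0.0573 0.5887]  S=[1.2869 -0.2448; -0.2448 0.9031]  K=[0.6791 -0.1652; 0.1501 0.7104]  nu=[-4.8052, -3.7346]  x^+=[-1.3949, -0.4989]  P^+=[0.2488 0.0295; 0.0295 0.1562]
step 2: x^-=[-1.2822, -0.6035]  P^-=[0.3236 0.0281; 0.0281 0.2231]  S=[0.7047 -0.0425; -0.0425 0.4428]  K=[0.4585 -0.0971; 0.1110 0.4968]  nu=[0.4807, 1.3145]  x^+=[-1.1895, 0.1029]  P^+=[0.1675 0.0228; 0.0228 0.1098]
step 3: x^-=[-1.1832, -0.0232]  P^-=[0.2464 0.0215; 0.0215 0.1809]  S=[0.6250 -0.0328; -0.0328 0.3982]  K=[0.3941 -0.0869; 0.0954 0.4471]  nu=[-2.2338, -2.3981]  x^+=[-1.8552, -1.3085]  P^+=[0.1441 0.0189; 0.0189 0.0984]
step 4: x^-=[-1.5956, -1.4024]  P^-=[0.2249 0.0175; 0.0175 0.1701]  S=[0.6023 -0.0320; -0.0320 0.3879]  K=[0.3726 -0.0865; 0.0888 0.4332]  nu=[3.8479, 1.2457]  x^+=[-0.2698, -0.5213]  P^+=[0.1363 0.0170; 0.0170 0.0950]
step 5: x^-=[-0.1758, -0.5118]  P^-=[0.2180 0.0156; 0.0156 0.1667]  S=[0.5949 -0.0324; -0.0324 0.3851]  K=[0.3651 -0.0874; 0.0859 0.4288]  nu=[2.1323, 4.3926]  x^+=[0.2188, 1.5551]  P^+=[0.1337 0.0162; 0.0162 0.0939]

P_post[1,1] = 0.0939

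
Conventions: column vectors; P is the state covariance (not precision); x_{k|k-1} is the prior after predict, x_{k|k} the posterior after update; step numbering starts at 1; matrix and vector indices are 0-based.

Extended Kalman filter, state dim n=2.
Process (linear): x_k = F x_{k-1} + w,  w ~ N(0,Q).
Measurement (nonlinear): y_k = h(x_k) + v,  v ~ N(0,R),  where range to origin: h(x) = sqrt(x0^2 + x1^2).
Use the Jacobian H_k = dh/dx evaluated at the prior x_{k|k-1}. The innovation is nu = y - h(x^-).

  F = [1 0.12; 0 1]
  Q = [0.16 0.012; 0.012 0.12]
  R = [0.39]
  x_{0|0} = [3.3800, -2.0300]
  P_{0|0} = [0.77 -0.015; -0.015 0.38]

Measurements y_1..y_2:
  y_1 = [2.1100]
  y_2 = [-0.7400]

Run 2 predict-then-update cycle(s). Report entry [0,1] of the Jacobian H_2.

H_jac[0,1] = -0.6734

step 1: x^-=[3.1364, -2.0300]  P^-=[0.9319 0.0426; 0.0426 0.5000]  H_jac=[0.8395 -0.5434]  S=[1.1555]  K=[0.6570; -0.2042]  nu=[-1.6260]  x^+=[2.0681, -1.6980]  P^+=[0.4331 0.1976; 0.1976 0.4518]
step 2: x^-=[1.8643, -1.6980]  P^-=[0.6470 0.2638; 0.2638 0.5718]  H_jac=[0.7393 -0.6734]  S=[0.7403]  K=[0.4062; -0.2567]  nu=[-3.2617]  x^+=[0.5393, -0.8608]  P^+=[0.5249 0.3410; 0.3410 0.5231]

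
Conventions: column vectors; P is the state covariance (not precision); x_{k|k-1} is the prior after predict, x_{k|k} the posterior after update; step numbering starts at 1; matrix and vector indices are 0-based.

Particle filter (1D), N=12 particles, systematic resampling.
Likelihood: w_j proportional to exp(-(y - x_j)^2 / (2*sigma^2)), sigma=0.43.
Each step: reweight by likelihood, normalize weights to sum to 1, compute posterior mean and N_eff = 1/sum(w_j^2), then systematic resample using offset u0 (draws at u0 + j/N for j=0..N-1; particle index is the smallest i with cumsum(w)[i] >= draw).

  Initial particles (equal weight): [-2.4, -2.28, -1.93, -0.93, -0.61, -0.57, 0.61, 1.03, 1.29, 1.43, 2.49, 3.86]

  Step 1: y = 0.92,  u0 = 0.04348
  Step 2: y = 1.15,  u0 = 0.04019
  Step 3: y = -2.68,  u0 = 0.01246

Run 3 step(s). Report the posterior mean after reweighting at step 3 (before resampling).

step 1: w=[0.0000, 0.0000, 0.0000, 0.0000, 0.0006, 0.0008, 0.2632, 0.3303, 0.2357, 0.1689, 0.0004, 0.0000]  mean=1.0465  Neff=3.8103  idx=[6, 6, 6, 7, 7, 7, 7, 8, 8, 8, 9, 9]
step 2: w=[0.0470, 0.0470, 0.0470, 0.0994, 0.0994, 0.0994, 0.0994, 0.0980, 0.0980, 0.0980, 0.0836, 0.0836]  mean=1.1142  Neff=11.2383  idx=[0, 2, 3, 4, 5, 6, 7, 7, 8, 9, 10, 11]
step 3: w=[0.4996, 0.4996, 0.0002, 0.0002, 0.0002, 0.0002, 0.0000, 0.0000, 0.0000, 0.0000, 0.0000, 0.0000]  mean=0.6103  Neff=2.0028  idx=[0, 0, 0, 0, 0, 0, 1, 1, 1, 1, 1, 1]

post_mean = 0.6103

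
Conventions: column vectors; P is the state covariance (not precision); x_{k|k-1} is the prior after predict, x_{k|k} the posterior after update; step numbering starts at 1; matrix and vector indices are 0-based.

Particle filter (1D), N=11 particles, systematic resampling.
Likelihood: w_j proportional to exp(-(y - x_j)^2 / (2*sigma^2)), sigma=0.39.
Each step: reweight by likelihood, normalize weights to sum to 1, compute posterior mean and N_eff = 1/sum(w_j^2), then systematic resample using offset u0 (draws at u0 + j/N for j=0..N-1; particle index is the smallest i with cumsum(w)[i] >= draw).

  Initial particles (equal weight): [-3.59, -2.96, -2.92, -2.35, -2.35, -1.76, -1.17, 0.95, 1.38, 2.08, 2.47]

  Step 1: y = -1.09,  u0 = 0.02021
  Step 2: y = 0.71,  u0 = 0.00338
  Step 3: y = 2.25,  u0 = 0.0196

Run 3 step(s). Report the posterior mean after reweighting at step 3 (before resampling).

post_mean = -1.1700

step 1: w=[0.0000, 0.0000, 0.0000, 0.0044, 0.0044, 0.1876, 0.8035, 0.0000, 0.0000, 0.0000, 0.0000]  mean=-1.2912  Neff=1.4688  idx=[5, 5, 6, 6, 6, 6, 6, 6, 6, 6, 6]
step 2: w=[0.0000, 0.0000, 0.1111, 0.1111, 0.1111, 0.1111, 0.1111, 0.1111, 0.1111, 0.1111, 0.1111]  mean=-1.1700  Neff=9.0009  idx=[2, 2, 3, 4, 5, 6, 6, 7, 8, 9, 10]
step 3: w=[0.0909, 0.0909, 0.0909, 0.0909, 0.0909, 0.0909, 0.0909, 0.0909, 0.0909, 0.0909, 0.0909]  mean=-1.1700  Neff=11.0000  idx=[0, 1, 2, 3, 4, 5, 6, 7, 8, 9, 10]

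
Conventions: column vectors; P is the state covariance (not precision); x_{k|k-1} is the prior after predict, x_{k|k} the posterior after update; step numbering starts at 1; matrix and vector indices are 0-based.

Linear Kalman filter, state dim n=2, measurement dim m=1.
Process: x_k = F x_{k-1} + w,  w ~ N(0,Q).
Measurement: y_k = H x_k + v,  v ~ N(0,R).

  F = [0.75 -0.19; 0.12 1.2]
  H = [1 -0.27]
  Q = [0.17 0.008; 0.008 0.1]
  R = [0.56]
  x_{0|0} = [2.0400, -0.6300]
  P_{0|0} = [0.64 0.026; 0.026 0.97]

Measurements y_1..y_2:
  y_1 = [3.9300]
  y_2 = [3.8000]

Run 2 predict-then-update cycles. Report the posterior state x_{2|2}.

step 1: x^-=[1.6497, -0.5112]  P^-=[0.5576 -0.1328; -0.1328 1.5135]  S=[1.2996]  K=[0.4566; -0.4166]  nu=[2.1423]  x^+=[2.6279, -1.4036]  P^+=[0.2866 0.1145; 0.1145 1.2880]
step 2: x^-=[2.2376, -1.3690]  P^-=[0.3451 -0.1595; -0.1595 1.9918]  S=[1.1364]  K=[0.3416; -0.6135]  nu=[1.1927]  x^+=[2.6450, -2.1008]  P^+=[0.2125 0.0787; 0.0787 1.5640]

x_post = [2.6450, -2.1008]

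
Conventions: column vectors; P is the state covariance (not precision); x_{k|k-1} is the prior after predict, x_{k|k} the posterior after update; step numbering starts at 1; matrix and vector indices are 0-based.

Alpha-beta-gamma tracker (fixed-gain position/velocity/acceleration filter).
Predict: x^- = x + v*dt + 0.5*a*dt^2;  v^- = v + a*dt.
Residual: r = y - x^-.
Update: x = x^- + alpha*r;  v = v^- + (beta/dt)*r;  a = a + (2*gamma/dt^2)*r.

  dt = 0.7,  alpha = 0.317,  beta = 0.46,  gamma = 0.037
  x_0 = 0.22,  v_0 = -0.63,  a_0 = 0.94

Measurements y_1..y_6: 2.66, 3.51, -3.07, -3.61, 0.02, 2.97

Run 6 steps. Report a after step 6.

step 1: x_pred=0.0093  r=2.6507  x^+=0.8496  v^+=1.7699  a^+=1.3403
step 2: x_pred=2.4169  r=1.0931  x^+=2.7634  v^+=3.4264  a^+=1.5054
step 3: x_pred=5.5307  r=-8.6007  x^+=2.8043  v^+=-1.1717  a^+=0.2065
step 4: x_pred=2.0347  r=-5.6447  x^+=0.2453  v^+=-4.7365  a^+=-0.6460
step 5: x_pred=-3.2285  r=3.2485  x^+=-2.1987  v^+=-3.0540  a^+=-0.1554
step 6: x_pred=-4.3746  r=7.3446  x^+=-2.0463  v^+=1.6637  a^+=0.9538

a_post = 0.9538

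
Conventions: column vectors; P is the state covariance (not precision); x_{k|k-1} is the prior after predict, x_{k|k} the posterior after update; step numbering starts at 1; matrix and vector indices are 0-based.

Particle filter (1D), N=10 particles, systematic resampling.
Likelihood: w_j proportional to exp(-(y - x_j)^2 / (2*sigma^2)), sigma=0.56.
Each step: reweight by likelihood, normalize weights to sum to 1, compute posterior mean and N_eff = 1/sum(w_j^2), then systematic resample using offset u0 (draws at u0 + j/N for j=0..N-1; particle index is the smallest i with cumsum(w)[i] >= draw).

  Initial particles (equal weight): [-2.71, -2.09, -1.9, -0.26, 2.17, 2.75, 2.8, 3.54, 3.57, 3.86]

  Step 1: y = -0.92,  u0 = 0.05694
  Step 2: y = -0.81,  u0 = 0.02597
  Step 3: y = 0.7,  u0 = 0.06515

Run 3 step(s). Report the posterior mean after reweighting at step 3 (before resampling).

post_mean = -0.2600

step 1: w=[0.0072, 0.1351, 0.2592, 0.5984, 0.0000, 0.0000, 0.0000, 0.0000, 0.0000, 0.0000]  mean=-0.9501  Neff=2.2542  idx=[1, 2, 2, 2, 3, 3, 3, 3, 3, 3]
step 2: w=[0.0173, 0.0356, 0.0356, 0.0356, 0.1460, 0.1460, 0.1460, 0.1460, 0.1460, 0.1460]  mean=-0.4668  Neff=7.5772  idx=[1, 4, 4, 5, 6, 6, 7, 8, 8, 9]
step 3: w=[0.0000, 0.1111, 0.1111, 0.1111, 0.1111, 0.1111, 0.1111, 0.1111, 0.1111, 0.1111]  mean=-0.2600  Neff=9.0002  idx=[1, 2, 3, 4, 5, 6, 6, 7, 8, 9]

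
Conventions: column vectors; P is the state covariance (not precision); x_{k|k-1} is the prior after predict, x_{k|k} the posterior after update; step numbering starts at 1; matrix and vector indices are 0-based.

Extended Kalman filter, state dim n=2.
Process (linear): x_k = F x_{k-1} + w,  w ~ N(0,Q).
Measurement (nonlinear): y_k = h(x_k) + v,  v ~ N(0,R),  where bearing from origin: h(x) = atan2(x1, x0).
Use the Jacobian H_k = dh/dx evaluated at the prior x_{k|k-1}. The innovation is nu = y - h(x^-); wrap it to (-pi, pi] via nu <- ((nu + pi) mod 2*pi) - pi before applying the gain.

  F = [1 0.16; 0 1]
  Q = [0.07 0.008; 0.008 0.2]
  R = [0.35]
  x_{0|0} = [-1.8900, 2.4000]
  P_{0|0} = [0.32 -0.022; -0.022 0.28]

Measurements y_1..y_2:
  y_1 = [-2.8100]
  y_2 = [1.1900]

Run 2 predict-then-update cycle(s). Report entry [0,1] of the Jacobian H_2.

H_jac[0,1] = -0.2328

step 1: x^-=[-1.5060, 2.4000]  P^-=[0.3901 0.0308; 0.0308 0.4800]  H_jac=[-0.2990 -0.1876]  S=[0.4052]  K=[-0.3021; -0.2449]  nu=[1.3420]  x^+=[-1.9114, 2.0713]  P^+=[0.3532 0.0008; 0.0008 0.4557]
step 2: x^-=[-1.5800, 2.0713]  P^-=[0.4351 0.0817; 0.0817 0.6557]  H_jac=[-0.3052 -0.2328]  S=[0.4377]  K=[-0.3469; -0.4058]  nu=[-1.0324]  x^+=[-1.2219, 2.4902]  P^+=[0.3824 0.0201; 0.0201 0.5836]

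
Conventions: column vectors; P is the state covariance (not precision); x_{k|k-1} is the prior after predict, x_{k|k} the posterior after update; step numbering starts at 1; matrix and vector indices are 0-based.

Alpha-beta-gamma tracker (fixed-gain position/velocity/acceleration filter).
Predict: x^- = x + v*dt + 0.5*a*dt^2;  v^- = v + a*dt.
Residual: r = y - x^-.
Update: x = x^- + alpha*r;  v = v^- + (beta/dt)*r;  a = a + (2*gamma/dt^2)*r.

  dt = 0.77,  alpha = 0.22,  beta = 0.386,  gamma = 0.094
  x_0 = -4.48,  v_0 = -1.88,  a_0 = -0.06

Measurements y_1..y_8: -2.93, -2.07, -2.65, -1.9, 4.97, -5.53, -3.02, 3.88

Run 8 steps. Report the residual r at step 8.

resid = 7.1946

step 1: x_pred=-5.9454  r=3.0154  x^+=-5.2820  v^+=-0.4146  a^+=0.8961
step 2: x_pred=-5.3356  r=3.2656  x^+=-4.6172  v^+=1.9125  a^+=1.9316
step 3: x_pred=-2.5719  r=-0.0781  x^+=-2.5891  v^+=3.3607  a^+=1.9068
step 4: x_pred=0.5639  r=-2.4639  x^+=0.0218  v^+=3.5938  a^+=1.1256
step 5: x_pred=3.1227  r=1.8473  x^+=3.5291  v^+=5.3865  a^+=1.7113
step 6: x_pred=8.1841  r=-13.7141  x^+=5.1670  v^+=-0.1706  a^+=-2.6372
step 7: x_pred=4.2538  r=-7.2738  x^+=2.6536  v^+=-5.8476  a^+=-4.9436
step 8: x_pred=-3.3146  r=7.1946  x^+=-1.7318  v^+=-6.0475  a^+=-2.6623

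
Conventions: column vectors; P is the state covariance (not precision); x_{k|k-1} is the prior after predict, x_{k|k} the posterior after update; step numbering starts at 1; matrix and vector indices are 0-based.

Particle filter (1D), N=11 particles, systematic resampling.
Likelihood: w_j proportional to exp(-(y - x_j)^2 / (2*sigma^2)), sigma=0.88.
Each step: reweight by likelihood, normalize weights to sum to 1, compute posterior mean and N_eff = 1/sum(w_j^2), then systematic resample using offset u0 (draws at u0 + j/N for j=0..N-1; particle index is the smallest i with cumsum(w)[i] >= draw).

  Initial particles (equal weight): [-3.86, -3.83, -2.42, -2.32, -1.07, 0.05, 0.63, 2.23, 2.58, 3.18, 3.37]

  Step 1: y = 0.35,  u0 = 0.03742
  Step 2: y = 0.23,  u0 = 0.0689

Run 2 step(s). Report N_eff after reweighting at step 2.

step 1: w=[0.0000, 0.0000, 0.0030, 0.0043, 0.1165, 0.4042, 0.4073, 0.0437, 0.0173, 0.0024, 0.0012]  mean=0.2886  Neff=2.8977  idx=[4, 5, 5, 5, 5, 5, 6, 6, 6, 6, 7]
step 2: w=[0.0377, 0.1098, 0.1098, 0.1098, 0.1098, 0.1098, 0.1012, 0.1012, 0.1012, 0.1012, 0.0085]  mean=0.2610  Neff=9.7322  idx=[1, 2, 2, 3, 4, 5, 6, 7, 8, 8, 9]

N_eff = 9.7322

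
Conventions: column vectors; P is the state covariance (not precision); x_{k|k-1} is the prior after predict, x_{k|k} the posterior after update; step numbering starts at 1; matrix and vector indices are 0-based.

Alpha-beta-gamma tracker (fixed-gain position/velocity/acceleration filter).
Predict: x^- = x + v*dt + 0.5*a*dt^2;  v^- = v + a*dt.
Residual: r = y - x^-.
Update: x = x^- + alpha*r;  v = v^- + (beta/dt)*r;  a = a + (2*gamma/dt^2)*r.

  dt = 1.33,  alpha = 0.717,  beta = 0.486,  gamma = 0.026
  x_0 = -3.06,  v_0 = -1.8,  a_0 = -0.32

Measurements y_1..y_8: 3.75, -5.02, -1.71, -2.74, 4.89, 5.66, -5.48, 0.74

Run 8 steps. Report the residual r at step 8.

resid = 5.8356

step 1: x_pred=-5.7370  r=9.4870  x^+=1.0652  v^+=1.2411  a^+=-0.0411
step 2: x_pred=2.6795  r=-7.6995  x^+=-2.8411  v^+=-1.6271  a^+=-0.2675
step 3: x_pred=-5.2416  r=3.5316  x^+=-2.7094  v^+=-0.6923  a^+=-0.1636
step 4: x_pred=-3.7749  r=1.0349  x^+=-3.0329  v^+=-0.5317  a^+=-0.1332
step 5: x_pred=-3.8579  r=8.7479  x^+=2.4143  v^+=2.4877  a^+=0.1240
step 6: x_pred=5.8326  r=-0.1726  x^+=5.7088  v^+=2.5895  a^+=0.1189
step 7: x_pred=9.2580  r=-14.7380  x^+=-1.3091  v^+=-2.6379  a^+=-0.3144
step 8: x_pred=-5.0956  r=5.8356  x^+=-0.9115  v^+=-0.9236  a^+=-0.1428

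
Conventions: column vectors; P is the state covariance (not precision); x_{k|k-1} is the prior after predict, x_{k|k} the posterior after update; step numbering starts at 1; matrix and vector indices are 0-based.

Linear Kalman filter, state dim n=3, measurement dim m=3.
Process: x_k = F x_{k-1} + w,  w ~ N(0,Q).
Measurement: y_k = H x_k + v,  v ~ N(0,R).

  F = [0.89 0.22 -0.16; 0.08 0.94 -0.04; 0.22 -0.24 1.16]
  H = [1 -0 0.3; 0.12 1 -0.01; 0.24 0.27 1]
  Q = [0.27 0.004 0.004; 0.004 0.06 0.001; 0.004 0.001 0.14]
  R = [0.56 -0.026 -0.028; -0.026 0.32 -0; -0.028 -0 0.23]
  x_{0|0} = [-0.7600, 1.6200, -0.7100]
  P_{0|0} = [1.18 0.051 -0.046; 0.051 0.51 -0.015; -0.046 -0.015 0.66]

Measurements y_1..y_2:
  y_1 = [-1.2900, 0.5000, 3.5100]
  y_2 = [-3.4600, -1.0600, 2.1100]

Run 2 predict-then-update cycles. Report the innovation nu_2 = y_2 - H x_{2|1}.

step 1: x^-=[-0.2064, 1.4904, -1.3796]  P^-=[1.2804 0.2459 0.0269; 0.2459 0.5283 -0.1347; 0.0269 -0.1347 1.0941]  S=[1.9550 0.3305 0.6919; 0.3305 0.9285 0.1044; 0.6919 0.1044 1.4084]  K=[0.6401 0.2072 -0.0453; 0.0029 0.6010 0.0016; -0.0657 -0.2204 0.8042]  nu=[-0.6697, -0.9794, 4.5367]  x^+=[-1.0438, 0.9068, 2.5286]  P^+=[0.3911 0.0015 -0.1226; 0.0015 0.1915 -0.0518; -0.1226 -0.0518 0.2302]
step 2: x^-=[-1.1340, 0.6678, 2.4859]  P^-=[0.6341 0.0884 -0.1100; 0.0884 0.2370 -0.1130; -0.1100 -0.1130 0.4458]  S=[1.1682 0.1004 0.1547; 0.1004 0.5900 -0.0238; 0.1547 -0.0238 0.6273]  K=[0.4991 0.1953 -0.0104; 0.0150 0.4178 -0.0322; -0.0462 -0.1885 0.6243]  nu=[-3.0718, -1.5668, -0.2841]  x^+=[-2.9704, -0.0239, 2.7457]  P^+=[0.3024 0.0123 -0.0923; 0.0123 0.1314 -0.0463; -0.0923 -0.0463 0.1795]

innov = [-3.0718, -1.5668, -0.2841]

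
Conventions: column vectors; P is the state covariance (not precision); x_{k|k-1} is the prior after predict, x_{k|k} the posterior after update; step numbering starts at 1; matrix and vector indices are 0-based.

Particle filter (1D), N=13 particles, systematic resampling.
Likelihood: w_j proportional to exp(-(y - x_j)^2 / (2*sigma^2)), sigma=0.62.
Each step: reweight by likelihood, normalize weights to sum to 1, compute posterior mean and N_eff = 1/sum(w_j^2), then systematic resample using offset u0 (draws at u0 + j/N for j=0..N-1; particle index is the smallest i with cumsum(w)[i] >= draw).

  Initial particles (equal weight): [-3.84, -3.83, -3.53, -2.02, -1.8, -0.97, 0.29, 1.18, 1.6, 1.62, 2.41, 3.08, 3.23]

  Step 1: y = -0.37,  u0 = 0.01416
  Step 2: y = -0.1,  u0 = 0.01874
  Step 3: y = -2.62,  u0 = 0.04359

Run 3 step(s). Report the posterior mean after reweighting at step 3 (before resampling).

post_mean = -0.9684

step 1: w=[0.0000, 0.0000, 0.0000, 0.0215, 0.0519, 0.4642, 0.4207, 0.0326, 0.0048, 0.0043, 0.0000, 0.0000, 0.0000]  mean=-0.4120  Neff=2.5202  idx=[3, 5, 5, 5, 5, 5, 5, 6, 6, 6, 6, 6, 6]
step 2: w=[0.0012, 0.0521, 0.0521, 0.0521, 0.0521, 0.0521, 0.0521, 0.1144, 0.1144, 0.1144, 0.1144, 0.1144, 0.1144]  mean=-0.1064  Neff=10.5500  idx=[1, 2, 4, 5, 7, 7, 8, 9, 9, 10, 11, 11, 12]
step 3: w=[0.2497, 0.2497, 0.2497, 0.2497, 0.0001, 0.0001, 0.0001, 0.0001, 0.0001, 0.0001, 0.0001, 0.0001, 0.0001]  mean=-0.9684  Neff=4.0102  idx=[0, 0, 0, 1, 1, 1, 2, 2, 2, 2, 3, 3, 3]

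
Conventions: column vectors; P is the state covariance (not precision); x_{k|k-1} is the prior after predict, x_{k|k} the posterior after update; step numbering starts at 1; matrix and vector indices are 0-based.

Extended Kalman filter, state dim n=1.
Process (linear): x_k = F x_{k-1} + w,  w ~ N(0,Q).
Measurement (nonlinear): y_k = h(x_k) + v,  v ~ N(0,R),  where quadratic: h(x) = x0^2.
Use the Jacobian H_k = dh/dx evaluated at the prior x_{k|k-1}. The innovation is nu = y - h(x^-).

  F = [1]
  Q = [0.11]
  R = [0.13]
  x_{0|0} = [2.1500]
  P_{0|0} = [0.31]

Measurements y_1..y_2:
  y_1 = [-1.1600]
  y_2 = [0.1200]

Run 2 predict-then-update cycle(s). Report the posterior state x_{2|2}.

step 1: x^-=[2.1500]  P^-=[0.4200]  H_jac=[4.3000]  S=[7.8958]  K=[0.2287]  nu=[-5.7825]  x^+=[0.8274]  P^+=[0.0069]
step 2: x^-=[0.8274]  P^-=[0.1169]  H_jac=[1.6547]  S=[0.4501]  K=[0.4298]  nu=[-0.5645]  x^+=[0.5847]  P^+=[0.0338]

x_post = [0.5847]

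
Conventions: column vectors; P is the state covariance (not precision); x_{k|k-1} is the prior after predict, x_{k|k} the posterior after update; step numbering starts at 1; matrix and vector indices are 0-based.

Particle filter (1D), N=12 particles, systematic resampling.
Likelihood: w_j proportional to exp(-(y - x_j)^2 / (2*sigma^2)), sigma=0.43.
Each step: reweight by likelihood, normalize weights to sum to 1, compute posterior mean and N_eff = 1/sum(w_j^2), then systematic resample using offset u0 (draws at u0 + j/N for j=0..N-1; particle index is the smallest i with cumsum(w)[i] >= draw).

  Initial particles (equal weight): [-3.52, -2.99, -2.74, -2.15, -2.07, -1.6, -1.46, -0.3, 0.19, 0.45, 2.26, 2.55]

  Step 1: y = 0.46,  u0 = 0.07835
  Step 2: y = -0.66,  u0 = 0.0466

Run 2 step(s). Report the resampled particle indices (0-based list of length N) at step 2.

resampled_idx = [0, 0, 0, 0, 0, 1, 2, 3, 4, 5, 6, 10]

step 1: w=[0.0000, 0.0000, 0.0000, 0.0000, 0.0000, 0.0000, 0.0000, 0.1033, 0.4043, 0.4923, 0.0001, 0.0000]  mean=0.2675  Neff=2.4010  idx=[7, 8, 8, 8, 8, 8, 9, 9, 9, 9, 9, 9]
step 2: w=[0.4328, 0.0871, 0.0871, 0.0871, 0.0871, 0.0871, 0.0220, 0.0220, 0.0220, 0.0220, 0.0220, 0.0220]  mean=0.0122  Neff=4.3833  idx=[0, 0, 0, 0, 0, 1, 2, 3, 4, 5, 6, 10]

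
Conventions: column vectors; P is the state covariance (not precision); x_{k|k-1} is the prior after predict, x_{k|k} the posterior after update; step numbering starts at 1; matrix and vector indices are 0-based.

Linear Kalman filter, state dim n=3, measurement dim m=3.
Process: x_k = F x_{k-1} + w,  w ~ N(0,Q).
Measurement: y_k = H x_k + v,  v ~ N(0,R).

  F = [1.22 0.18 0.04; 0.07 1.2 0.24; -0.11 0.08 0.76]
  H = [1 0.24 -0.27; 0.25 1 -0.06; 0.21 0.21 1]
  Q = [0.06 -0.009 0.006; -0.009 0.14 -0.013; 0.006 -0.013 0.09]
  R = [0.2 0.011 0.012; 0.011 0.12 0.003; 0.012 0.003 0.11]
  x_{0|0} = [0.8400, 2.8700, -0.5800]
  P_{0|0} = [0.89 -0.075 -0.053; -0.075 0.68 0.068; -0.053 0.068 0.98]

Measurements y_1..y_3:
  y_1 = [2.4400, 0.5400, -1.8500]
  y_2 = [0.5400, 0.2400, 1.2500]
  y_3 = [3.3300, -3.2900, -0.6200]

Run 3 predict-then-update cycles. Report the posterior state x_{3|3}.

step 1: x^-=[1.5182, 3.3636, -0.3036]  P^-=[1.3711 0.1031 -0.1191; 0.1031 1.2048 0.2956; -0.1191 0.2956 0.6896]  S=[1.7663 0.6945 0.1432; 0.6945 1.4326 0.5772; 0.1432 0.5772 0.9964]  K=[0.8610 -0.1675 0.1645; -0.1857 0.9070 0.0735; -0.1632 -0.0881 0.8038]  nu=[0.0326, -3.2214, -2.5716]  x^+=[1.6627, 0.2468, -2.0920]  P^+=[0.1861 -0.0566 0.0007; -0.0566 0.1209 -0.0049; 0.0007 -0.0049 0.0871]
step 2: x^-=[1.9892, -0.0896, -1.7531]  P^-=[0.3162 -0.0500 -0.0190; -0.0500 0.3077 0.0157; -0.0190 0.0157 0.1436]  S=[0.5286 0.1112 0.0271; 0.1112 0.4216 0.0734; 0.0271 0.0734 0.2753]  K=[0.6020 -0.1051 0.1029; -0.1173 0.7159 0.0740; -0.1178 -0.0586 0.5463]  nu=[-1.9010, -0.2729, 2.6042]  x^+=[1.1413, 0.1308, -0.0905]  P^+=[0.1294 -0.0381 -0.0009; -0.0381 0.0942 -0.0029; -0.0009 -0.0029 0.0593]
step 3: x^-=[1.4123, 0.2151, -0.1839]  P^-=[0.2388 -0.0338 -0.0124; -0.0338 0.2716 0.0080; -0.0124 0.0080 0.1269]  S=[0.4532 0.1014 0.0225; 0.1014 0.3895 0.0610; 0.0225 0.0610 0.2545]  K=[0.5308 -0.0845 0.0936; -0.0929 0.6874 0.0709; -0.1113 -0.0594 0.5189]  nu=[1.8164, -3.8692, -0.7779]  x^+=[2.6304, -2.6687, -0.5600]  P^+=[0.1140 -0.0326 -0.0007; -0.0326 0.0896 -0.0032; -0.0007 -0.0032 0.0564]

x_post = [2.6304, -2.6687, -0.5600]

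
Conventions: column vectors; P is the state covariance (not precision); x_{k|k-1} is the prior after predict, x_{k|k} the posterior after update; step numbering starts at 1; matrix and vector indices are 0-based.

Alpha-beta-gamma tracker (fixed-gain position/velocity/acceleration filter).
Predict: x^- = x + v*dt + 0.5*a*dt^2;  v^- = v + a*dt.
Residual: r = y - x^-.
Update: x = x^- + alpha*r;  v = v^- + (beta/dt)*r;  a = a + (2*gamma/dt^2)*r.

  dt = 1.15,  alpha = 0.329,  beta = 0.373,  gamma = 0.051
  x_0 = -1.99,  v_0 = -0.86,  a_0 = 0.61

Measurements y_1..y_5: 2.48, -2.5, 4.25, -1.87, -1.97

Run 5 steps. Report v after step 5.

v_post = -1.0520

step 1: x_pred=-2.5756  r=5.0556  x^+=-0.9123  v^+=1.4813  a^+=0.9999
step 2: x_pred=1.4523  r=-3.9523  x^+=0.1520  v^+=1.3493  a^+=0.6951
step 3: x_pred=2.1633  r=2.0867  x^+=2.8498  v^+=2.8254  a^+=0.8560
step 4: x_pred=6.6651  r=-8.5351  x^+=3.8571  v^+=1.0415  a^+=0.1977
step 5: x_pred=5.1856  r=-7.1556  x^+=2.8314  v^+=-1.0520  a^+=-0.3541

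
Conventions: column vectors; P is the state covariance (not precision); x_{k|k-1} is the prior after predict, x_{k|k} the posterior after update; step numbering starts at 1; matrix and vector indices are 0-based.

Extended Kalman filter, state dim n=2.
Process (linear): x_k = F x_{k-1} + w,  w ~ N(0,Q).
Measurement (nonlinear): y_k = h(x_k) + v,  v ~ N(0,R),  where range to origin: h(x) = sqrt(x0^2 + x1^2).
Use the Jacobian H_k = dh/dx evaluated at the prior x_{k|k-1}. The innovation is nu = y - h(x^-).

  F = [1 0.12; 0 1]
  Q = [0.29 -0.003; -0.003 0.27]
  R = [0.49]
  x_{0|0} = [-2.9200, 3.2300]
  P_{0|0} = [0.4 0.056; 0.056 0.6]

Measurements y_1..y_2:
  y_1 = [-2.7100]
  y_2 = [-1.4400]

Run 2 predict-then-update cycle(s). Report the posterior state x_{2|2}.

step 1: x^-=[-2.5324, 3.2300]  P^-=[0.7121 0.1250; 0.1250 0.8700]  H_jac=[-0.6170 0.7870]  S=[1.1785]  K=[-0.2893; 0.5155]  nu=[-6.8144]  x^+=[-0.5607, -0.2829]  P^+=[0.6134 0.3008; 0.3008 0.5568]
step 2: x^-=[-0.5947, -0.2829]  P^-=[0.9836 0.3646; 0.3646 0.8268]  H_jac=[-0.9030 -0.4296]  S=[1.7276]  K=[-0.6048; -0.3962]  nu=[-2.0986]  x^+=[0.6746, 0.5485]  P^+=[0.3517 -0.0494; -0.0494 0.5556]

x_post = [0.6746, 0.5485]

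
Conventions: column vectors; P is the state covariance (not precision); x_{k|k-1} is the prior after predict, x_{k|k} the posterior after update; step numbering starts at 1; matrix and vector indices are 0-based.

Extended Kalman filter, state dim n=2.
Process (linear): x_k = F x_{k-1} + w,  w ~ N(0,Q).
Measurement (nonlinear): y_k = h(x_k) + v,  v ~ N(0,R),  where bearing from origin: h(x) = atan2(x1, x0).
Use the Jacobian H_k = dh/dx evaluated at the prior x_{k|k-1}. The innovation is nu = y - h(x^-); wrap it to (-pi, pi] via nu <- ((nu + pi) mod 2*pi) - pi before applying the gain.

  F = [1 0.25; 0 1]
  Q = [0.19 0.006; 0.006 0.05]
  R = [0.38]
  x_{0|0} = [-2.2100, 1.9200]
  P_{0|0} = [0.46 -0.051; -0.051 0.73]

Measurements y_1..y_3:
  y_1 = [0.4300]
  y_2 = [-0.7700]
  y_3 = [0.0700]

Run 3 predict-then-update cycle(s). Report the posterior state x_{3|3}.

x_post = [2.4336, 3.1740]

step 1: x^-=[-1.7300, 1.9200]  P^-=[0.6701 0.1375; 0.1375 0.7800]  H_jac=[-0.2875 -0.2590]  S=[0.5082]  K=[-0.4491; -0.4753]  nu=[-1.8742]  x^+=[-0.8882, 2.8109]  P^+=[0.5676 0.0290; 0.0290 0.6652]
step 2: x^-=[-0.1855, 2.8109]  P^-=[0.8137 0.2013; 0.2013 0.7152]  H_jac=[-0.3542 -0.0234]  S=[0.4858]  K=[-0.6030; -0.1812]  nu=[-2.4067]  x^+=[1.2656, 3.2469]  P^+=[0.6371 0.1482; 0.1482 0.6992]
step 3: x^-=[2.0774, 3.2469]  P^-=[0.9449 0.3290; 0.3290 0.7492]  H_jac=[-0.2185 0.1398]  S=[0.4197]  K=[-0.3824; 0.0783]  nu=[-0.9316]  x^+=[2.4336, 3.1740]  P^+=[0.8835 0.3416; 0.3416 0.7467]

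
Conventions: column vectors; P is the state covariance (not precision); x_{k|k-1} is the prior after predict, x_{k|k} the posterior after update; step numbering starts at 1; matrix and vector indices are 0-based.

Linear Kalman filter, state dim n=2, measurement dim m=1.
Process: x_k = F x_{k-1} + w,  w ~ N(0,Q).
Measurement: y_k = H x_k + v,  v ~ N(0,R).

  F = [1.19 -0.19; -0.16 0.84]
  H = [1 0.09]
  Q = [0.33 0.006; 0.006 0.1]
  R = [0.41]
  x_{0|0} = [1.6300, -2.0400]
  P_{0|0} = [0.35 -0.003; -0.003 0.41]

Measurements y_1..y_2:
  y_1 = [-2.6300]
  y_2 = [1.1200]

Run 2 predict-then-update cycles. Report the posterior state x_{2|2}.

x_post = [0.5459, -1.4566]

step 1: x^-=[2.3273, -1.9744]  P^-=[0.8418 -0.1292; -0.1292 0.3991]  S=[1.2318]  K=[0.6740; -0.0757]  nu=[-4.7796]  x^+=[-0.8940, -1.6126]  P^+=[0.2823 -0.0663; -0.0663 0.3920]
step 2: x^-=[-0.7574, -1.2115]  P^-=[0.7739 -0.1786; -0.1786 0.4017]  S=[1.1550]  K=[0.6561; -0.1234]  nu=[1.9865]  x^+=[0.5459, -1.4566]  P^+=[0.2767 -0.0851; -0.0851 0.3841]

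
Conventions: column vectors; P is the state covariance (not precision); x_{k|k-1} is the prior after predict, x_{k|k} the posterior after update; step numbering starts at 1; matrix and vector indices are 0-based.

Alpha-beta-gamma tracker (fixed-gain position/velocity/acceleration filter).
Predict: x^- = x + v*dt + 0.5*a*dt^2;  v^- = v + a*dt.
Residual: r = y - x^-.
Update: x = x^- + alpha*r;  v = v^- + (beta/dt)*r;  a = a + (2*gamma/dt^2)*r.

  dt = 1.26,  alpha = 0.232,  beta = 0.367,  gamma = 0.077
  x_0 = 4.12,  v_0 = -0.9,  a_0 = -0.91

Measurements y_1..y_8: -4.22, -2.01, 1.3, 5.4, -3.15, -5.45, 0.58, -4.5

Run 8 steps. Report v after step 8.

v_post = -0.9815

step 1: x_pred=2.2636  r=-6.4836  x^+=0.7594  v^+=-3.9351  a^+=-1.5389
step 2: x_pred=-5.4204  r=3.4104  x^+=-4.6292  v^+=-4.8808  a^+=-1.2081
step 3: x_pred=-11.7380  r=13.0380  x^+=-8.7132  v^+=-2.6054  a^+=0.0566
step 4: x_pred=-11.9511  r=17.3511  x^+=-7.9256  v^+=2.5197  a^+=1.7397
step 5: x_pred=-3.3699  r=0.2199  x^+=-3.3188  v^+=4.7757  a^+=1.7610
step 6: x_pred=4.0965  r=-9.5465  x^+=1.8817  v^+=4.2140  a^+=0.8350
step 7: x_pred=7.8542  r=-7.2742  x^+=6.1666  v^+=3.1473  a^+=0.1294
step 8: x_pred=10.2349  r=-14.7349  x^+=6.8164  v^+=-0.9815  a^+=-1.2999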